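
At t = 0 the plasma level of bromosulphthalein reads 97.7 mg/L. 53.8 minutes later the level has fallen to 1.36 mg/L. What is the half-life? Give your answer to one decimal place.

A/A₀ = 1.36/97.7 ≈ 0.01392.
n = log₂(71.838) ≈ 6.1667 half-lives elapsed in 53.8 minutes.
t½ = 53.8/6.1667 ≈ 8.7243 minutes.

8.7 minutes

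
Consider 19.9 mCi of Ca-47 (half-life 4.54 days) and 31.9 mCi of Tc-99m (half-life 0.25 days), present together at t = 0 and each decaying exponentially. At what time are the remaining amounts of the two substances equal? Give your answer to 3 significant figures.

0.180 days

Set 19.9·(1/2)^(t/4.54) = 31.9·(1/2)^(t/0.25).
Taking log₂: log₂(19.9/31.9) = t·(1/4.54 − 1/0.25).
log₂(0.62382) = -0.68079; 1/4.54 − 1/0.25 = -3.7797.
t = -0.68079 / -3.7797 ≈ 0.18012 days.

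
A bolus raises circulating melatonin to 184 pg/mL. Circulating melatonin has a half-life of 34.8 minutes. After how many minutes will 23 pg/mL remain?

23/184 = 1/8, so 3 half-lives have elapsed.
t = 3 × 34.8 = 104.4 minutes.

104.4 minutes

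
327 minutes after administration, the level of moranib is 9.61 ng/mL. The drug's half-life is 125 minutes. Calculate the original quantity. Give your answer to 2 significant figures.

59 ng/mL

Number of half-lives elapsed: n = 327/125 ≈ 2.616.
A₀ = A × 2^n = 9.61 × 2^2.616 = 9.61 × 6.1305 ≈ 58.914 ng/mL.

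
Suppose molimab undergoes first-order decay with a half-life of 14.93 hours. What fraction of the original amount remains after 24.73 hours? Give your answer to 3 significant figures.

n = 24.73/14.93 ≈ 1.6564 half-lives.
Fraction remaining = (1/2)^1.6564 ≈ 0.31723.

0.317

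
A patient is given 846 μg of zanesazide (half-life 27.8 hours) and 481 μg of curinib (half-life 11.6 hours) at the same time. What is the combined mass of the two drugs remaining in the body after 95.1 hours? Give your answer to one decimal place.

80.6 μg

zanesazide: 846 × (1/2)^(95.1/27.8) = 846 × (1/2)^3.4209 ≈ 78.993 μg.
curinib: 481 × (1/2)^(95.1/11.6) = 481 × (1/2)^8.1983 ≈ 1.6376 μg.
Total = 78.993 + 1.6376 ≈ 80.631 μg.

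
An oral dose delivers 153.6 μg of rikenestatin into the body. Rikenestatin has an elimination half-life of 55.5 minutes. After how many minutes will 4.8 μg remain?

4.8/153.6 = 1/32, so 5 half-lives have elapsed.
t = 5 × 55.5 = 277.5 minutes.

277.5 minutes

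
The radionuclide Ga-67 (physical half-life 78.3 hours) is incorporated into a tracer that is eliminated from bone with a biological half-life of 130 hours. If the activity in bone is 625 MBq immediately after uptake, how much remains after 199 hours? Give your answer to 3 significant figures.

37.2 MBq

1/t_eff = 1/t_phys + 1/t_biol = 1/78.3 + 1/130 = 0.020464 per hour.
t_eff = 78.3 × 130 / (78.3 + 130) ≈ 48.867 hours.
Remaining = 625 × (1/2)^(199/48.867) = 625 × (1/2)^4.0723 ≈ 37.154 MBq.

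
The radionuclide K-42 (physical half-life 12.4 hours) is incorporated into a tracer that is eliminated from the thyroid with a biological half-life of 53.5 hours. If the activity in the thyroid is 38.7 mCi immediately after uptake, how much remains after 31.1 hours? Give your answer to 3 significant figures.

4.55 mCi

1/t_eff = 1/t_phys + 1/t_biol = 1/12.4 + 1/53.5 = 0.099337 per hour.
t_eff = 12.4 × 53.5 / (12.4 + 53.5) ≈ 10.067 hours.
Remaining = 38.7 × (1/2)^(31.1/10.067) = 38.7 × (1/2)^3.0894 ≈ 4.5469 mCi.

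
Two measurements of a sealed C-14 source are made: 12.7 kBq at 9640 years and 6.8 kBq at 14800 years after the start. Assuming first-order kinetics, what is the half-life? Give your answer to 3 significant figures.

5730 years

Over Δt = 14800 − 9640 = 5160 years, the level fell by a factor of 12.7/6.8 ≈ 1.8676.
n = log₂(1.8676) ≈ 0.90122 half-lives, so t½ = 5160/0.90122 ≈ 5725.6 years.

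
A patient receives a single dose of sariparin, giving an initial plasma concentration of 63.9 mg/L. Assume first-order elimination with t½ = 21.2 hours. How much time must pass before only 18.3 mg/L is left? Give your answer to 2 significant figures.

Fraction remaining = 18.3/63.9 ≈ 0.28638.
n = log₂(63.9/18.3) = ln(3.4918)/ln 2 ≈ 1.804 half-lives.
t = n × t½ = 1.804 × 21.2 ≈ 38.244 hours.

38 hours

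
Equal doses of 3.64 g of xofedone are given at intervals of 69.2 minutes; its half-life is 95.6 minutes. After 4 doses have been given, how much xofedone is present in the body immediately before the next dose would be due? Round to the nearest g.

5 g

The 4 doses were given 276.8, 207.6, 138.4, 69.2 minutes ago.
Total = 3.64·(1/2)^(276.8/95.6) + 3.64·(1/2)^(207.6/95.6) + 3.64·(1/2)^(138.4/95.6) + 3.64·(1/2)^(69.2/95.6)
      = 0.48922 + 0.80798 + 1.3344 + 2.2039 ≈ 4.8356 g.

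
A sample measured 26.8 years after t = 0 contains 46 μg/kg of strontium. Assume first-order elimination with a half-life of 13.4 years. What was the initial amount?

184 μg/kg

Number of half-lives elapsed: n = 26.8/13.4 ≈ 2.
A₀ = A × 2^n = 46 × 2^2 = 46 × 4 ≈ 184 μg/kg.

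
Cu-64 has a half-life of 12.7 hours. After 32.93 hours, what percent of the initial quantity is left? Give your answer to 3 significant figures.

16.6%

n = 32.93/12.7 ≈ 2.5929 half-lives.
Fraction remaining = (1/2)^2.5929 ≈ 0.16575, i.e. 16.575%.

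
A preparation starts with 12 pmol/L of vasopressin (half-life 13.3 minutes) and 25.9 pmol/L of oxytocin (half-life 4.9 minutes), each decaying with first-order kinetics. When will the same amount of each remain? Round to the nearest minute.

9 minutes

Set 12·(1/2)^(t/13.3) = 25.9·(1/2)^(t/4.9).
Taking log₂: log₂(12/25.9) = t·(1/13.3 − 1/4.9).
log₂(0.46332) = -1.1099; 1/13.3 − 1/4.9 = -0.12889.
t = -1.1099 / -0.12889 ≈ 8.6111 minutes.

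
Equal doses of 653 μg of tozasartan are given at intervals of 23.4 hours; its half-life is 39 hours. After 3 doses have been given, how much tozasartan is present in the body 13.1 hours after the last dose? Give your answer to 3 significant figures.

1080 μg

The 3 doses were given 59.9, 36.5, 13.1 hours ago.
Total = 653·(1/2)^(59.9/39) + 653·(1/2)^(36.5/39) + 653·(1/2)^(13.1/39)
      = 225.2 + 341.33 + 517.37 ≈ 1083.9 μg.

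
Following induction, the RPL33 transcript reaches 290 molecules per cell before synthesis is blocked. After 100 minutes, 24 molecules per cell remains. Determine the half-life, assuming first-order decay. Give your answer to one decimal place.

A/A₀ = 24/290 ≈ 0.082759.
n = log₂(12.083) ≈ 3.5949 half-lives elapsed in 100 minutes.
t½ = 100/3.5949 ≈ 27.817 minutes.

27.8 minutes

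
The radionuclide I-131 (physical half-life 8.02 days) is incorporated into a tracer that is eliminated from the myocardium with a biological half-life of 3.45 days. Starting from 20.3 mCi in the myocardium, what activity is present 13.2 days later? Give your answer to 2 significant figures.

1/t_eff = 1/t_phys + 1/t_biol = 1/8.02 + 1/3.45 = 0.41454 per day.
t_eff = 8.02 × 3.45 / (8.02 + 3.45) ≈ 2.4123 days.
Remaining = 20.3 × (1/2)^(13.2/2.4123) = 20.3 × (1/2)^5.472 ≈ 0.45737 mCi.

0.46 mCi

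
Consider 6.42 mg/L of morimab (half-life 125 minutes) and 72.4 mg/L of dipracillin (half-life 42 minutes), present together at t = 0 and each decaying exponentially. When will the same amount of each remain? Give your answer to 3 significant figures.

Set 6.42·(1/2)^(t/125) = 72.4·(1/2)^(t/42).
Taking log₂: log₂(6.42/72.4) = t·(1/125 − 1/42).
log₂(0.088674) = -3.4953; 1/125 − 1/42 = -0.01581.
t = -3.4953 / -0.01581 ≈ 221.09 minutes.

221 minutes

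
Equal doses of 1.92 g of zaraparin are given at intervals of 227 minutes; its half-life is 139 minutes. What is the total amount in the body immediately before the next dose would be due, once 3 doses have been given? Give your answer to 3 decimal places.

0.883 g

The 3 doses were given 681, 454, 227 minutes ago.
Total = 1.92·(1/2)^(681/139) + 1.92·(1/2)^(454/139) + 1.92·(1/2)^(227/139)
      = 0.064338 + 0.19956 + 0.619 ≈ 0.8829 g.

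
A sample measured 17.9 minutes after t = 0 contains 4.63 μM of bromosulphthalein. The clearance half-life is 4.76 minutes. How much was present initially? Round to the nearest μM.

Number of half-lives elapsed: n = 17.9/4.76 ≈ 3.7605.
A₀ = A × 2^n = 4.63 × 2^3.7605 = 4.63 × 13.553 ≈ 62.749 μM.

63 μM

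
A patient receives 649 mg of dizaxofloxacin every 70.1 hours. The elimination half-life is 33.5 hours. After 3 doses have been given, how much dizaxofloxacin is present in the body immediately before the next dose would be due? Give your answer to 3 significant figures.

196 mg

The 3 doses were given 210.3, 140.2, 70.1 hours ago.
Total = 649·(1/2)^(210.3/33.5) + 649·(1/2)^(140.2/33.5) + 649·(1/2)^(70.1/33.5)
      = 8.3656 + 35.679 + 152.17 ≈ 196.21 mg.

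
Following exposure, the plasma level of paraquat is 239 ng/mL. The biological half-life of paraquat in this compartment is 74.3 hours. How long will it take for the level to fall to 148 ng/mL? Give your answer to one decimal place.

Fraction remaining = 148/239 ≈ 0.61925.
n = log₂(239/148) = ln(1.6149)/ln 2 ≈ 0.69141 half-lives.
t = n × t½ = 0.69141 × 74.3 ≈ 51.372 hours.

51.4 hours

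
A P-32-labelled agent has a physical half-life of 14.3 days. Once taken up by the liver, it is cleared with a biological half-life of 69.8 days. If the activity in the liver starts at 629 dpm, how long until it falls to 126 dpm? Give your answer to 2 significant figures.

1/t_eff = 1/t_phys + 1/t_biol = 1/14.3 + 1/69.8 = 0.084257 per day.
t_eff = 14.3 × 69.8 / (14.3 + 69.8) ≈ 11.868 days.
n = log₂(629/126) ≈ 2.3196; t = 2.3196 × 11.868 ≈ 27.531 days.

28 days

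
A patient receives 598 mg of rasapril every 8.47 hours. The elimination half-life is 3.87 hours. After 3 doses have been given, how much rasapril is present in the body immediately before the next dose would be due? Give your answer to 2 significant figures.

170 mg

The 3 doses were given 25.41, 16.94, 8.47 hours ago.
Total = 598·(1/2)^(25.41/3.87) + 598·(1/2)^(16.94/3.87) + 598·(1/2)^(8.47/3.87)
      = 6.3121 + 28.775 + 131.18 ≈ 166.26 mg.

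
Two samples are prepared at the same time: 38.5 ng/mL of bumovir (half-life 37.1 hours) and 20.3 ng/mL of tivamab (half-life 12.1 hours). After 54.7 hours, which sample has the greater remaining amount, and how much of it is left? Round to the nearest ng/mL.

bumovir, 14 ng/mL

bumovir: 38.5 × (1/2)^1.4744 ≈ 13.856 ng/mL.
tivamab: 20.3 × (1/2)^4.5207 ≈ 0.88439 ng/mL.
Bumovir has more remaining, at ≈ 13.856 ng/mL.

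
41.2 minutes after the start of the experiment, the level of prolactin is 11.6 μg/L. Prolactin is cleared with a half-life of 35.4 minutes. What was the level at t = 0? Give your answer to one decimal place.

26.0 μg/L

Number of half-lives elapsed: n = 41.2/35.4 ≈ 1.1638.
A₀ = A × 2^n = 11.6 × 2^1.1638 = 11.6 × 2.2405 ≈ 25.99 μg/L.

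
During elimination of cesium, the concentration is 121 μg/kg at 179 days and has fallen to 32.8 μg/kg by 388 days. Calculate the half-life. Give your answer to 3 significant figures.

Over Δt = 388 − 179 = 209 days, the level fell by a factor of 121/32.8 ≈ 3.689.
n = log₂(3.689) ≈ 1.8832 half-lives, so t½ = 209/1.8832 ≈ 110.98 days.

111 days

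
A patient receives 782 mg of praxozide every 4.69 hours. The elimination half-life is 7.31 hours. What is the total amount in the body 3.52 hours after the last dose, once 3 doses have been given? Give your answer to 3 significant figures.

1150 mg

The 3 doses were given 12.9, 8.21, 3.52 hours ago.
Total = 782·(1/2)^(12.9/7.31) + 782·(1/2)^(8.21/7.31) + 782·(1/2)^(3.52/7.31)
      = 230.13 + 359.02 + 560.08 ≈ 1149.2 mg.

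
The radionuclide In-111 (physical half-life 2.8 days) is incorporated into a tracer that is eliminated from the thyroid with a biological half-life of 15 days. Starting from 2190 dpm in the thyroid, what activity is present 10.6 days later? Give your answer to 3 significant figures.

1/t_eff = 1/t_phys + 1/t_biol = 1/2.8 + 1/15 = 0.42381 per day.
t_eff = 2.8 × 15 / (2.8 + 15) ≈ 2.3596 days.
Remaining = 2190 × (1/2)^(10.6/2.3596) = 2190 × (1/2)^4.4924 ≈ 97.298 dpm.

97.3 dpm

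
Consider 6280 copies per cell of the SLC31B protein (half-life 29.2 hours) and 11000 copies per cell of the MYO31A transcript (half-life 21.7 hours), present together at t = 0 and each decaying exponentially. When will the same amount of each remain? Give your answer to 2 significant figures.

68 hours

Set 6280·(1/2)^(t/29.2) = 11000·(1/2)^(t/21.7).
Taking log₂: log₂(6280/11000) = t·(1/29.2 − 1/21.7).
log₂(0.57091) = -0.80867; 1/29.2 − 1/21.7 = -0.011836.
t = -0.80867 / -0.011836 ≈ 68.321 hours.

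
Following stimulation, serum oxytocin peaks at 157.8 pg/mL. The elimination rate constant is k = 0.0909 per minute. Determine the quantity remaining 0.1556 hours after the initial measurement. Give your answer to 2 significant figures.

t½ = ln 2 / k = 0.69315 / 0.0909 ≈ 7.6254 minutes.
Convert the elapsed time: 0.1556 hours = 9.336 minutes.
Number of half-lives: n = 9.336/7.6254 ≈ 1.2243.
Remaining = 157.8 × (1/2)^1.2243 = 157.8 × 0.428 ≈ 67.538 pg/mL.

68 pg/mL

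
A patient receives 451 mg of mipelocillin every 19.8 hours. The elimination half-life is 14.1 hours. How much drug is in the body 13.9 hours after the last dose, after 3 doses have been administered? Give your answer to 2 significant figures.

The 3 doses were given 53.5, 33.7, 13.9 hours ago.
Total = 451·(1/2)^(53.5/14.1) + 451·(1/2)^(33.7/14.1) + 451·(1/2)^(13.9/14.1)
      = 32.507 + 86.039 + 227.73 ≈ 346.27 mg.

350 mg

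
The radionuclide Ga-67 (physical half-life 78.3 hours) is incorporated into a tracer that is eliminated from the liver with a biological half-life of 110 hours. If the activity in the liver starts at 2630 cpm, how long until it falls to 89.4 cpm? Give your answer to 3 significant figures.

223 hours

1/t_eff = 1/t_phys + 1/t_biol = 1/78.3 + 1/110 = 0.021862 per hour.
t_eff = 78.3 × 110 / (78.3 + 110) ≈ 45.741 hours.
n = log₂(2630/89.4) ≈ 4.8786; t = 4.8786 × 45.741 ≈ 223.15 hours.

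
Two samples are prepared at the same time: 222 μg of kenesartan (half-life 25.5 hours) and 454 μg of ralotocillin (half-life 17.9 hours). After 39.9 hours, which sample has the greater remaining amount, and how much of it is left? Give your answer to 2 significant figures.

kenesartan: 222 × (1/2)^1.5647 ≈ 75.046 μg.
ralotocillin: 454 × (1/2)^2.2291 ≈ 96.838 μg.
Ralotocillin has more remaining, at ≈ 96.838 μg.

ralotocillin, 97 μg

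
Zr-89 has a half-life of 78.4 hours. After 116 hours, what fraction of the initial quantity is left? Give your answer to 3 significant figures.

n = 116/78.4 ≈ 1.4796 half-lives.
Fraction remaining = (1/2)^1.4796 ≈ 0.35859.

0.359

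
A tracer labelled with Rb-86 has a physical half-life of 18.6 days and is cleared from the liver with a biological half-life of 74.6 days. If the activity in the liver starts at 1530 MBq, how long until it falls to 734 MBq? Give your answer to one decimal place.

1/t_eff = 1/t_phys + 1/t_biol = 1/18.6 + 1/74.6 = 0.067168 per day.
t_eff = 18.6 × 74.6 / (18.6 + 74.6) ≈ 14.888 days.
n = log₂(1530/734) ≈ 1.0597; t = 1.0597 × 14.888 ≈ 15.776 days.

15.8 days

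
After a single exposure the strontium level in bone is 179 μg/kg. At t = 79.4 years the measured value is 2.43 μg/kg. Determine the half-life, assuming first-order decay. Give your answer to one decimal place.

A/A₀ = 2.43/179 ≈ 0.013575.
n = log₂(73.663) ≈ 6.2029 half-lives elapsed in 79.4 years.
t½ = 79.4/6.2029 ≈ 12.801 years.

12.8 years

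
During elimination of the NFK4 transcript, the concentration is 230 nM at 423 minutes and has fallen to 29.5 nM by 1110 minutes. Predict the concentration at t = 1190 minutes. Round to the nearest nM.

Over Δt = 1110 − 423 = 687 minutes, the level fell by a factor of 230/29.5 ≈ 7.7966.
n = log₂(7.7966) ≈ 2.9628 half-lives, so t½ = 687/2.9628 ≈ 231.87 minutes.
From t = 1110 to t = 1190: 29.5 × (1/2)^((1190−1110)/231.87) ≈ 23.225 nM.

23 nM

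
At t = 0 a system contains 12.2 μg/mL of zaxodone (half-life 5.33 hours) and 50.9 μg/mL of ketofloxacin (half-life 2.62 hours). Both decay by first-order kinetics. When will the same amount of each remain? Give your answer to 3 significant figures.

Set 12.2·(1/2)^(t/5.33) = 50.9·(1/2)^(t/2.62).
Taking log₂: log₂(12.2/50.9) = t·(1/5.33 − 1/2.62).
log₂(0.23969) = -2.0608; 1/5.33 − 1/2.62 = -0.19406.
t = -2.0608 / -0.19406 ≈ 10.619 hours.

10.6 hours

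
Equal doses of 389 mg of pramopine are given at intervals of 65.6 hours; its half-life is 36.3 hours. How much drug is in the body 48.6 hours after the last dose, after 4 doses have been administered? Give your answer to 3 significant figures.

214 mg

The 4 doses were given 245.4, 179.8, 114.2, 48.6 hours ago.
Total = 389·(1/2)^(245.4/36.3) + 389·(1/2)^(179.8/36.3) + 389·(1/2)^(114.2/36.3) + 389·(1/2)^(48.6/36.3)
      = 3.5883 + 12.557 + 43.945 + 153.79 ≈ 213.88 mg.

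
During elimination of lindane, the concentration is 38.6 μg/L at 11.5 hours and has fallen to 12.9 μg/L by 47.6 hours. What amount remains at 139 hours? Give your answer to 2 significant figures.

0.80 μg/L

Over Δt = 47.6 − 11.5 = 36.1 hours, the level fell by a factor of 38.6/12.9 ≈ 2.9922.
n = log₂(2.9922) ≈ 1.5812 half-lives, so t½ = 36.1/1.5812 ≈ 22.83 hours.
From t = 47.6 to t = 139: 12.9 × (1/2)^((139−47.6)/22.83) ≈ 0.80433 μg/L.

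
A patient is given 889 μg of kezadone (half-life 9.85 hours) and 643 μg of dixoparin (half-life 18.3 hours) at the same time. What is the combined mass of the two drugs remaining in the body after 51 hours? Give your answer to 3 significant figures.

118 μg

kezadone: 889 × (1/2)^(51/9.85) = 889 × (1/2)^5.1777 ≈ 24.562 μg.
dixoparin: 643 × (1/2)^(51/18.3) = 643 × (1/2)^2.7869 ≈ 93.17 μg.
Total = 24.562 + 93.17 ≈ 117.73 μg.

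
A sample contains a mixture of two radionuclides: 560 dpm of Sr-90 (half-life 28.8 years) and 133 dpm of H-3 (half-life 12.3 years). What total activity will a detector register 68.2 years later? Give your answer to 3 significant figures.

Sr-90: 560 × (1/2)^(68.2/28.8) = 560 × (1/2)^2.3681 ≈ 108.48 dpm.
H-3: 133 × (1/2)^(68.2/12.3) = 133 × (1/2)^5.5447 ≈ 2.8492 dpm.
Total = 108.48 + 2.8492 ≈ 111.32 dpm.

111 dpm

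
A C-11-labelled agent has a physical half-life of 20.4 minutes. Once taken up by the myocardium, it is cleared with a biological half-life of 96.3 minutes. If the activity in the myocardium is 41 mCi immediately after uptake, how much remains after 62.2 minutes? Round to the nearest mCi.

1/t_eff = 1/t_phys + 1/t_biol = 1/20.4 + 1/96.3 = 0.059404 per minute.
t_eff = 20.4 × 96.3 / (20.4 + 96.3) ≈ 16.834 minutes.
Remaining = 41 × (1/2)^(62.2/16.834) = 41 × (1/2)^3.6949 ≈ 3.1659 mCi.

3 mCi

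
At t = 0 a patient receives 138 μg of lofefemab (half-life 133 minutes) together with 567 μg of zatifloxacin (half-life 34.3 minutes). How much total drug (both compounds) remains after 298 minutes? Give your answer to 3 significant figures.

30.6 μg

lofefemab: 138 × (1/2)^(298/133) = 138 × (1/2)^2.2406 ≈ 29.201 μg.
zatifloxacin: 567 × (1/2)^(298/34.3) = 567 × (1/2)^8.688 ≈ 1.3747 μg.
Total = 29.201 + 1.3747 ≈ 30.575 μg.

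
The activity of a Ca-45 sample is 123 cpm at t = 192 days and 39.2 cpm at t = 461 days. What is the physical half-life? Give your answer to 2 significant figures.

Over Δt = 461 − 192 = 269 days, the level fell by a factor of 123/39.2 ≈ 3.1378.
n = log₂(3.1378) ≈ 1.6497 half-lives, so t½ = 269/1.6497 ≈ 163.06 days.

160 days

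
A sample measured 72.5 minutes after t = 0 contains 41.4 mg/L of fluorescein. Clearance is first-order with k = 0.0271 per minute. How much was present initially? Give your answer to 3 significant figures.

295 mg/L

t½ = ln 2 / k = 0.69315 / 0.0271 ≈ 25.577 minutes.
Number of half-lives elapsed: n = 72.5/25.577 ≈ 2.8345.
A₀ = A × 2^n = 41.4 × 2^2.8345 = 41.4 × 7.1331 ≈ 295.31 mg/L.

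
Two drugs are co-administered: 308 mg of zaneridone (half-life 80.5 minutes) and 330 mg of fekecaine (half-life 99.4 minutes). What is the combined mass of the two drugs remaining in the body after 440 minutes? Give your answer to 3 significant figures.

zaneridone: 308 × (1/2)^(440/80.5) = 308 × (1/2)^5.4658 ≈ 6.969 mg.
fekecaine: 330 × (1/2)^(440/99.4) = 330 × (1/2)^4.4266 ≈ 15.346 mg.
Total = 6.969 + 15.346 ≈ 22.315 mg.

22.3 mg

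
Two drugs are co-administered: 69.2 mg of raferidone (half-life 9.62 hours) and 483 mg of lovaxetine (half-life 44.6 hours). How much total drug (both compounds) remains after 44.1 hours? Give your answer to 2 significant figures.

raferidone: 69.2 × (1/2)^(44.1/9.62) = 69.2 × (1/2)^4.5842 ≈ 2.8849 mg.
lovaxetine: 483 × (1/2)^(44.1/44.6) = 483 × (1/2)^0.98879 ≈ 243.38 mg.
Total = 2.8849 + 243.38 ≈ 246.27 mg.

250 mg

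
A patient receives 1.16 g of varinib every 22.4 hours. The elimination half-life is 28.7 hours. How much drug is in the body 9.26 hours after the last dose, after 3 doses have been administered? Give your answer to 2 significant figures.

1.8 g

The 3 doses were given 54.06, 31.66, 9.26 hours ago.
Total = 1.16·(1/2)^(54.06/28.7) + 1.16·(1/2)^(31.66/28.7) + 1.16·(1/2)^(9.26/28.7)
      = 0.31436 + 0.53998 + 0.92754 ≈ 1.7819 g.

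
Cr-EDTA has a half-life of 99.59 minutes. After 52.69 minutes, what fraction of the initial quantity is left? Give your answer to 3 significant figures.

n = 52.69/99.59 ≈ 0.52907 half-lives.
Fraction remaining = (1/2)^0.52907 ≈ 0.693.

0.693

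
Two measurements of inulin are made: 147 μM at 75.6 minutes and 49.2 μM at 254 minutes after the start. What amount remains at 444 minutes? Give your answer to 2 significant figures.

Over Δt = 254 − 75.6 = 178.4 minutes, the level fell by a factor of 147/49.2 ≈ 2.9878.
n = log₂(2.9878) ≈ 1.5791 half-lives, so t½ = 178.4/1.5791 ≈ 112.98 minutes.
From t = 254 to t = 444: 49.2 × (1/2)^((444−254)/112.98) ≈ 15.336 μM.

15 μM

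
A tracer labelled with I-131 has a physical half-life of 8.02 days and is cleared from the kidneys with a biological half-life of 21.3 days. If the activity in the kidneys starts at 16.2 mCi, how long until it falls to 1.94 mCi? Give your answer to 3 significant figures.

17.8 days

1/t_eff = 1/t_phys + 1/t_biol = 1/8.02 + 1/21.3 = 0.17164 per day.
t_eff = 8.02 × 21.3 / (8.02 + 21.3) ≈ 5.8263 days.
n = log₂(16.2/1.94) ≈ 3.0619; t = 3.0619 × 5.8263 ≈ 17.839 days.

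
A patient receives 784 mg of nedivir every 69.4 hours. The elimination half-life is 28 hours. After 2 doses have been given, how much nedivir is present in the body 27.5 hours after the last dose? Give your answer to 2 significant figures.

The 2 doses were given 96.9, 27.5 hours ago.
Total = 784·(1/2)^(96.9/28) + 784·(1/2)^(27.5/28)
      = 71.209 + 396.88 ≈ 468.09 mg.

470 mg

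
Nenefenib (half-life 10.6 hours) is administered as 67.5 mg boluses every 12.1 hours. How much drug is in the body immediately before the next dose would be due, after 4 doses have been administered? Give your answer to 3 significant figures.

The 4 doses were given 48.4, 36.3, 24.2, 12.1 hours ago.
Total = 67.5·(1/2)^(48.4/10.6) + 67.5·(1/2)^(36.3/10.6) + 67.5·(1/2)^(24.2/10.6) + 67.5·(1/2)^(12.1/10.6)
      = 2.8496 + 6.2866 + 13.869 + 30.597 ≈ 53.602 mg.

53.6 mg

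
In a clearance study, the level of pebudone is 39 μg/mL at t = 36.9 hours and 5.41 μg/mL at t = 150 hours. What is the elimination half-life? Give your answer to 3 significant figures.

Over Δt = 150 − 36.9 = 113.1 hours, the level fell by a factor of 39/5.41 ≈ 7.2089.
n = log₂(7.2089) ≈ 2.8498 half-lives, so t½ = 113.1/2.8498 ≈ 39.687 hours.

39.7 hours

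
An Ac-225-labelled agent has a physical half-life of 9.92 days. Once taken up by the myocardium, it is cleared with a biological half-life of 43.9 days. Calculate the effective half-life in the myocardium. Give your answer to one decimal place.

1/t_eff = 1/t_phys + 1/t_biol = 1/9.92 + 1/43.9 = 0.12359 per day.
t_eff = 9.92 × 43.9 / (9.92 + 43.9) ≈ 8.0916 days.

8.1 days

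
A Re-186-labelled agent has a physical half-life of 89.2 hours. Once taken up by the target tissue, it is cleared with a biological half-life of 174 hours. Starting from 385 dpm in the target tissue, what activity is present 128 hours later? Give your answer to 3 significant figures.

85.5 dpm

1/t_eff = 1/t_phys + 1/t_biol = 1/89.2 + 1/174 = 0.016958 per hour.
t_eff = 89.2 × 174 / (89.2 + 174) ≈ 58.97 hours.
Remaining = 385 × (1/2)^(128/58.97) = 385 × (1/2)^2.1706 ≈ 85.515 dpm.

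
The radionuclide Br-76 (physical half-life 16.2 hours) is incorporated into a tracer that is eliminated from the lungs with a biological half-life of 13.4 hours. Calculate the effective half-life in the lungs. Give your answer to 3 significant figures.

1/t_eff = 1/t_phys + 1/t_biol = 1/16.2 + 1/13.4 = 0.13636 per hour.
t_eff = 16.2 × 13.4 / (16.2 + 13.4) ≈ 7.3338 hours.

7.33 hours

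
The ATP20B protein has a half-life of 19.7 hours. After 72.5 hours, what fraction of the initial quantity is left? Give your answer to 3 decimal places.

0.078

n = 72.5/19.7 ≈ 3.6802 half-lives.
Fraction remaining = (1/2)^3.6802 ≈ 0.07801.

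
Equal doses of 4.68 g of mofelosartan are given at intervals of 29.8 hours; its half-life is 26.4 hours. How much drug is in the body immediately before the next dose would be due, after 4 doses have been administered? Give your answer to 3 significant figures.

3.77 g

The 4 doses were given 119.2, 89.4, 59.6, 29.8 hours ago.
Total = 4.68·(1/2)^(119.2/26.4) + 4.68·(1/2)^(89.4/26.4) + 4.68·(1/2)^(59.6/26.4) + 4.68·(1/2)^(29.8/26.4)
      = 0.20467 + 0.44756 + 0.9787 + 2.1402 ≈ 3.7711 g.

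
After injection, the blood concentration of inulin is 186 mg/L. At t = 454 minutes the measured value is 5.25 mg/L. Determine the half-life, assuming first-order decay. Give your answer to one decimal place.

88.2 minutes

A/A₀ = 5.25/186 ≈ 0.028226.
n = log₂(35.429) ≈ 5.1468 half-lives elapsed in 454 minutes.
t½ = 454/5.1468 ≈ 88.209 minutes.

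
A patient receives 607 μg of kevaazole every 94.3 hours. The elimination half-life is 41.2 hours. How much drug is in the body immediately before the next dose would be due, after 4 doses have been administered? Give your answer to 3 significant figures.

156 μg

The 4 doses were given 377.2, 282.9, 188.6, 94.3 hours ago.
Total = 607·(1/2)^(377.2/41.2) + 607·(1/2)^(282.9/41.2) + 607·(1/2)^(188.6/41.2) + 607·(1/2)^(94.3/41.2)
      = 1.0645 + 5.2019 + 25.42 + 124.22 ≈ 155.9 μg.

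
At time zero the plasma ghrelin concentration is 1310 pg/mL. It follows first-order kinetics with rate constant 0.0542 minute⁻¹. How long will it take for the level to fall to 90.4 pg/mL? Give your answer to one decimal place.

t½ = ln 2 / λ = 0.69315 / 0.0542 ≈ 12.789 minutes.
Fraction remaining = 90.4/1310 ≈ 0.069008.
n = log₂(1310/90.4) = ln(14.491)/ln 2 ≈ 3.8571 half-lives.
t = n × t½ = 3.8571 × 12.789 ≈ 49.327 minutes.

49.3 minutes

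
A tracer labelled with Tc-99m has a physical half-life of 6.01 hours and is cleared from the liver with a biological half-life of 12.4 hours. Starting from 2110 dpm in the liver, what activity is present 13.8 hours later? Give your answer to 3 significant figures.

1/t_eff = 1/t_phys + 1/t_biol = 1/6.01 + 1/12.4 = 0.24703 per hour.
t_eff = 6.01 × 12.4 / (6.01 + 12.4) ≈ 4.048 hours.
Remaining = 2110 × (1/2)^(13.8/4.048) = 2110 × (1/2)^3.4091 ≈ 198.63 dpm.

199 dpm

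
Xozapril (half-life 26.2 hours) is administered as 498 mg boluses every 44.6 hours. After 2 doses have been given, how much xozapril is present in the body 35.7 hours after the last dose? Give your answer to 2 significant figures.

250 mg

The 2 doses were given 80.3, 35.7 hours ago.
Total = 498·(1/2)^(80.3/26.2) + 498·(1/2)^(35.7/26.2)
      = 59.512 + 193.66 ≈ 253.18 mg.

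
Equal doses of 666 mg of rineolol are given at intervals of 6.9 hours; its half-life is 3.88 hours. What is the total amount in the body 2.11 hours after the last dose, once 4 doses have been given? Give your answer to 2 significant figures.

The 4 doses were given 22.81, 15.91, 9.01, 2.11 hours ago.
Total = 666·(1/2)^(22.81/3.88) + 666·(1/2)^(15.91/3.88) + 666·(1/2)^(9.01/3.88) + 666·(1/2)^(2.11/3.88)
      = 11.318 + 38.824 + 133.18 + 456.85 ≈ 640.17 mg.

640 mg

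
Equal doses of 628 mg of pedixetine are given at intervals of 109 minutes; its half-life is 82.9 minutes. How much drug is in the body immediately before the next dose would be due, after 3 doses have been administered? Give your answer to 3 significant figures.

The 3 doses were given 327, 218, 109 minutes ago.
Total = 628·(1/2)^(327/82.9) + 628·(1/2)^(218/82.9) + 628·(1/2)^(109/82.9)
      = 40.789 + 101.47 + 252.44 ≈ 394.7 mg.

395 mg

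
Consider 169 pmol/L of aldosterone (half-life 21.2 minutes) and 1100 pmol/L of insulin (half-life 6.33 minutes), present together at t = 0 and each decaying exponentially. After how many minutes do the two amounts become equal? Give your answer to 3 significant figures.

24.4 minutes

Set 169·(1/2)^(t/21.2) = 1100·(1/2)^(t/6.33).
Taking log₂: log₂(169/1100) = t·(1/21.2 − 1/6.33).
log₂(0.15364) = -2.7024; 1/21.2 − 1/6.33 = -0.11081.
t = -2.7024 / -0.11081 ≈ 24.388 minutes.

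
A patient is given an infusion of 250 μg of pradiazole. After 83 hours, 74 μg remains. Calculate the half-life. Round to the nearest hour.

A/A₀ = 74/250 ≈ 0.296.
n = log₂(3.3784) ≈ 1.7563 half-lives elapsed in 83 hours.
t½ = 83/1.7563 ≈ 47.258 hours.

47 hours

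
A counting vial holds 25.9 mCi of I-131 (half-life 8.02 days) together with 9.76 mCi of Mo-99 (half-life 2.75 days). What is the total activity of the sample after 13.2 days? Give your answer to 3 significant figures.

8.63 mCi

I-131: 25.9 × (1/2)^(13.2/8.02) = 25.9 × (1/2)^1.6459 ≈ 8.2764 mCi.
Mo-99: 9.76 × (1/2)^(13.2/2.75) = 9.76 × (1/2)^4.8 ≈ 0.35035 mCi.
Total = 8.2764 + 0.35035 ≈ 8.6267 mCi.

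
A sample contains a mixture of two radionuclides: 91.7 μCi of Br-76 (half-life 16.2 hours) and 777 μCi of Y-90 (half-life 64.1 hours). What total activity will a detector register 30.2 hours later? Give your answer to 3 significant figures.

586 μCi

Br-76: 91.7 × (1/2)^(30.2/16.2) = 91.7 × (1/2)^1.8642 ≈ 25.188 μCi.
Y-90: 777 × (1/2)^(30.2/64.1) = 777 × (1/2)^0.47114 ≈ 560.52 μCi.
Total = 25.188 + 560.52 ≈ 585.71 μCi.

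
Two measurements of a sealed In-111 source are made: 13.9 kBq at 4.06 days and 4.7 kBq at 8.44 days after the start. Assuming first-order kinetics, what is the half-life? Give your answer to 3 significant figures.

Over Δt = 8.44 − 4.06 = 4.38 days, the level fell by a factor of 13.9/4.7 ≈ 2.9574.
n = log₂(2.9574) ≈ 1.5644 half-lives, so t½ = 4.38/1.5644 ≈ 2.7999 days.

2.80 days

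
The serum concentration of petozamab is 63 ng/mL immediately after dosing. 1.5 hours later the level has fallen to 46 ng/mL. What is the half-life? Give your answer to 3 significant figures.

3.31 hours

A/A₀ = 46/63 ≈ 0.73016.
n = log₂(1.3696) ≈ 0.45372 half-lives elapsed in 1.5 hours.
t½ = 1.5/0.45372 ≈ 3.306 hours.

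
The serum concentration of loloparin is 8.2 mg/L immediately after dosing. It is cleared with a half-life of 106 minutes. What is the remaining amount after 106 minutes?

Elapsed time is 1 half-life (106/106).
Each half-life halves the amount: 8.2 × (1/2)^1 = 8.2/2 = 4.1 mg/L.

4.1 mg/L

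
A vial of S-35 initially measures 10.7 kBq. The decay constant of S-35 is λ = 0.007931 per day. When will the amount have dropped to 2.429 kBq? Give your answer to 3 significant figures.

187 days

t½ = ln 2 / λ = 0.69315 / 0.007931 ≈ 87.397 days.
Fraction remaining = 2.429/10.7 ≈ 0.22701.
n = log₂(10.7/2.429) = ln(4.4051)/ln 2 ≈ 2.1392 half-lives.
t = n × t½ = 2.1392 × 87.397 ≈ 186.96 days.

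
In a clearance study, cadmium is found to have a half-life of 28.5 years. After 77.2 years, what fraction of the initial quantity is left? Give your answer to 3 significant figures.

0.153

n = 77.2/28.5 ≈ 2.7088 half-lives.
Fraction remaining = (1/2)^2.7088 ≈ 0.15296.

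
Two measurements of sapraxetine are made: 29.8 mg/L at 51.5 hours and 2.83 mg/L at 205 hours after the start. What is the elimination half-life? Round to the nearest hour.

Over Δt = 205 − 51.5 = 153.5 hours, the level fell by a factor of 29.8/2.83 ≈ 10.53.
n = log₂(10.53) ≈ 3.3964 half-lives, so t½ = 153.5/3.3964 ≈ 45.194 hours.

45 hours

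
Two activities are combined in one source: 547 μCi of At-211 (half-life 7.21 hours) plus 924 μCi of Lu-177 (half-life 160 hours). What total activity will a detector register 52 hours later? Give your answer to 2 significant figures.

At-211: 547 × (1/2)^(52/7.21) = 547 × (1/2)^7.2122 ≈ 3.6889 μCi.
Lu-177: 924 × (1/2)^(52/160) = 924 × (1/2)^0.325 ≈ 737.63 μCi.
Total = 3.6889 + 737.63 ≈ 741.32 μCi.

740 μCi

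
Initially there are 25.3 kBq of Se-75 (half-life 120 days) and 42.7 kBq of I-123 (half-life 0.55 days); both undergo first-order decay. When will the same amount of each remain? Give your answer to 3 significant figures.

0.417 days

Set 25.3·(1/2)^(t/120) = 42.7·(1/2)^(t/0.55).
Taking log₂: log₂(25.3/42.7) = t·(1/120 − 1/0.55).
log₂(0.59251) = -0.7551; 1/120 − 1/0.55 = -1.8098.
t = -0.7551 / -1.8098 ≈ 0.41722 days.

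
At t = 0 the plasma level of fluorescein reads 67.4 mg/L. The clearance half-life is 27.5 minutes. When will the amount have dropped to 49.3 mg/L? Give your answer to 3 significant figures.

Fraction remaining = 49.3/67.4 ≈ 0.73145.
n = log₂(67.4/49.3) = ln(1.3671)/ln 2 ≈ 0.45116 half-lives.
t = n × t½ = 0.45116 × 27.5 ≈ 12.407 minutes.

12.4 minutes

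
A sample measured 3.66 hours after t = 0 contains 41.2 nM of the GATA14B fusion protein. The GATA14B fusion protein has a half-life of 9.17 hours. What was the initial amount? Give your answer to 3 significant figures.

54.3 nM

Number of half-lives elapsed: n = 3.66/9.17 ≈ 0.39913.
A₀ = A × 2^n = 41.2 × 2^0.39913 = 41.2 × 1.3187 ≈ 54.331 nM.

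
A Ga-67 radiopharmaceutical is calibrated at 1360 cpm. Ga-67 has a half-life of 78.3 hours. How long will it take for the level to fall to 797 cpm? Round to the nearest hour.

Fraction remaining = 797/1360 ≈ 0.58603.
n = log₂(1360/797) = ln(1.7064)/ln 2 ≈ 0.77096 half-lives.
t = n × t½ = 0.77096 × 78.3 ≈ 60.366 hours.

60 hours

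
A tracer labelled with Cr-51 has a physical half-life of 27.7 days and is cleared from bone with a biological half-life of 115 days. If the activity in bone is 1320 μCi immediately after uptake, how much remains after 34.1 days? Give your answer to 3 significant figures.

1/t_eff = 1/t_phys + 1/t_biol = 1/27.7 + 1/115 = 0.044797 per day.
t_eff = 27.7 × 115 / (27.7 + 115) ≈ 22.323 days.
Remaining = 1320 × (1/2)^(34.1/22.323) = 1320 × (1/2)^1.5276 ≈ 457.86 μCi.

458 μCi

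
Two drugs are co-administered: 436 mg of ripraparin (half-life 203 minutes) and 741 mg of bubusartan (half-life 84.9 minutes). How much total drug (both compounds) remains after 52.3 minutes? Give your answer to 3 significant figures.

ripraparin: 436 × (1/2)^(52.3/203) = 436 × (1/2)^0.25764 ≈ 364.7 mg.
bubusartan: 741 × (1/2)^(52.3/84.9) = 741 × (1/2)^0.61602 ≈ 483.48 mg.
Total = 364.7 + 483.48 ≈ 848.18 mg.

848 mg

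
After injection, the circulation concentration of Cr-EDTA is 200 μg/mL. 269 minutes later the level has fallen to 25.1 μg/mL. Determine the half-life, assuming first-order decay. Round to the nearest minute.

90 minutes

A/A₀ = 25.1/200 ≈ 0.1255.
n = log₂(7.9681) ≈ 2.9942 half-lives elapsed in 269 minutes.
t½ = 269/2.9942 ≈ 89.839 minutes.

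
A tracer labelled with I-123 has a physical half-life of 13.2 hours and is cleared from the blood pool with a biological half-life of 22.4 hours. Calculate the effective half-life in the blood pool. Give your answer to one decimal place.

8.3 hours

1/t_eff = 1/t_phys + 1/t_biol = 1/13.2 + 1/22.4 = 0.1204 per hour.
t_eff = 13.2 × 22.4 / (13.2 + 22.4) ≈ 8.3056 hours.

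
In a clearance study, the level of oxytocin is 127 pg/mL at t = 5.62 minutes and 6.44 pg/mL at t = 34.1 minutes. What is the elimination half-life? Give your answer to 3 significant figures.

Over Δt = 34.1 − 5.62 = 28.48 minutes, the level fell by a factor of 127/6.44 ≈ 19.72.
n = log₂(19.72) ≈ 4.3016 half-lives, so t½ = 28.48/4.3016 ≈ 6.6208 minutes.

6.62 minutes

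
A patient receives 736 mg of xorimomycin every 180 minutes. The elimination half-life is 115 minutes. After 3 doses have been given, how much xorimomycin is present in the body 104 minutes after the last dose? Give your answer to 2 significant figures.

The 3 doses were given 464, 284, 104 minutes ago.
Total = 736·(1/2)^(464/115) + 736·(1/2)^(284/115) + 736·(1/2)^(104/115)
      = 44.904 + 132.88 + 393.23 ≈ 571.01 mg.

570 mg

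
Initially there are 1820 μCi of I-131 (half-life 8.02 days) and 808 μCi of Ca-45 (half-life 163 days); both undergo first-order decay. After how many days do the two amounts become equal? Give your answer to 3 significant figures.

Set 1820·(1/2)^(t/8.02) = 808·(1/2)^(t/163).
Taking log₂: log₂(1820/808) = t·(1/8.02 − 1/163).
log₂(2.2525) = 1.1715; 1/8.02 − 1/163 = 0.11855.
t = 1.1715 / 0.11855 ≈ 9.8817 days.

9.88 days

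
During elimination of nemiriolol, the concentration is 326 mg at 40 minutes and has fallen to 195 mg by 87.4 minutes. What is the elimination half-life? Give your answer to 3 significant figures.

63.9 minutes

Over Δt = 87.4 − 40 = 47.4 minutes, the level fell by a factor of 326/195 ≈ 1.6718.
n = log₂(1.6718) ≈ 0.7414 half-lives, so t½ = 47.4/0.7414 ≈ 63.933 minutes.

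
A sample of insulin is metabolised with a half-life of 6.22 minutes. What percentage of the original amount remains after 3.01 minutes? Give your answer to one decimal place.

71.5%

n = 3.01/6.22 ≈ 0.48392 half-lives.
Fraction remaining = (1/2)^0.48392 ≈ 0.71503, i.e. 71.503%.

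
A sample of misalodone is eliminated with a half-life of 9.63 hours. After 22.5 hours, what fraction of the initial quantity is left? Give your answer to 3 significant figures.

0.198

n = 22.5/9.63 ≈ 2.3364 half-lives.
Fraction remaining = (1/2)^2.3364 ≈ 0.198.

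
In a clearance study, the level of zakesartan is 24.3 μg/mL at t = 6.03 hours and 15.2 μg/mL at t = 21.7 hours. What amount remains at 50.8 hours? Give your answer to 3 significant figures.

Over Δt = 21.7 − 6.03 = 15.67 hours, the level fell by a factor of 24.3/15.2 ≈ 1.5987.
n = log₂(1.5987) ≈ 0.67688 half-lives, so t½ = 15.67/0.67688 ≈ 23.15 hours.
From t = 21.7 to t = 50.8: 15.2 × (1/2)^((50.8−21.7)/23.15) ≈ 6.3598 μg/mL.

6.36 μg/mL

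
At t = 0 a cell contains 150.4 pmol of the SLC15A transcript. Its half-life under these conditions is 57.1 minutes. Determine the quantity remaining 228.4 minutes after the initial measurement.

9.4 pmol

Elapsed time is 4 half-lives (228.4/57.1).
Each half-life halves the amount: 150.4 × (1/2)^4 = 150.4/16 = 9.4 pmol.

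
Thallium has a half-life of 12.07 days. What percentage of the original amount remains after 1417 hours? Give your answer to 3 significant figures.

3.37%

1417 hours = 59.0417 days.
n = 59.0417/12.07 ≈ 4.8916 half-lives.
Fraction remaining = (1/2)^4.8916 ≈ 0.033688, i.e. 3.3688%.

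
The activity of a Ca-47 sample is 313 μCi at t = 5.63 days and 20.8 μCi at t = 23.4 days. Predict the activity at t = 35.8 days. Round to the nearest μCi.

3 μCi

Over Δt = 23.4 − 5.63 = 17.77 days, the level fell by a factor of 313/20.8 ≈ 15.048.
n = log₂(15.048) ≈ 3.9115 half-lives, so t½ = 17.77/3.9115 ≈ 4.543 days.
From t = 23.4 to t = 35.8: 20.8 × (1/2)^((35.8−23.4)/4.543) ≈ 3.1363 μCi.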